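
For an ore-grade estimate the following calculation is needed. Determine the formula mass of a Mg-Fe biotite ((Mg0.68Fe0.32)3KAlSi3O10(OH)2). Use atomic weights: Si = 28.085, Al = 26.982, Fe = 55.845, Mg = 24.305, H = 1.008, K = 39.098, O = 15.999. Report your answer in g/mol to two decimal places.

M = 2.04(24.305) + 0.96(55.845) + 1(39.098) + 1(26.982) + 3(28.085) + 12(15.999) + 2(1.008)

447.53 g/mol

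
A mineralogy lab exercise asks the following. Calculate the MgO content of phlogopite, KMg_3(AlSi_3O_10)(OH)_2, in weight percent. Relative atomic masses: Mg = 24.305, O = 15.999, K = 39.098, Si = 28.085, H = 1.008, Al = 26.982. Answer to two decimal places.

M(KMg_3(AlSi_3O_10)(OH)_2) = 417.254 g/mol; M(MgO) = 40.304 g/mol.
Moles MgO per formula unit = 3 Mg ÷ 1 = 3.0000.
MgO fraction = (3.0000 × 40.304) / 417.254 = 120.912/417.254 = 0.2898.

28.98 wt%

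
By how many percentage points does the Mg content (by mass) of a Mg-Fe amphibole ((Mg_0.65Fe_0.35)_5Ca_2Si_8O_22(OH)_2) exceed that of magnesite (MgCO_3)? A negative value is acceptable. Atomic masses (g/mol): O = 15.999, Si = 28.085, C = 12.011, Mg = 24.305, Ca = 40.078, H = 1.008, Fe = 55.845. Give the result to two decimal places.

-19.72 percentage points

Mg in (Mg_0.65Fe_0.35)_5Ca_2Si_8O_22(OH)_2: molar mass 867.548 g/mol; 3.25×24.305 = 78.991 g → 9.11 wt%.
Mg in MgCO_3: molar mass 84.313 g/mol; 1×24.305 = 24.305 g → 28.83 wt%.
Difference = 9.11 − 28.83 = -19.72 percentage points.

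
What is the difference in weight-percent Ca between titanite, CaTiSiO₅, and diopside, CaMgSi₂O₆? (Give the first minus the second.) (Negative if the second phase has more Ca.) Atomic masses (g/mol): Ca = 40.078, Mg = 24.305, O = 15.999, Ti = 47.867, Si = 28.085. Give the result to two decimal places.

1.94 percentage points

First mineral: 40.078 g Ca in 196.025 g formula = 20.45 wt% Ca.
Second mineral: 40.078 g Ca in 216.547 g formula = 18.51 wt% Ca.
20.45% − 18.51% gives a difference of 1.94 percentage points.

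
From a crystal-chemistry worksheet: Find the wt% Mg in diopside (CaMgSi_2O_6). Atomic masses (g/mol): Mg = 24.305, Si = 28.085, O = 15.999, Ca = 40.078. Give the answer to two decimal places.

M(CaMgSi_2O_6) = 216.547 g/mol.
Mg contributes 1 × 24.305 = 24.305 g per mole.
24.305/216.547 = 0.1122 → 11.22%.

11.22 mass %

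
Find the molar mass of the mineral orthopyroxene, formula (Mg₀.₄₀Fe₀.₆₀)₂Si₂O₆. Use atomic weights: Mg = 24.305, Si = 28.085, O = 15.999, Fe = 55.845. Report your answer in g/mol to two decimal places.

The formula mass is the sum 0.80×24.305 + 1.20×55.845 + 2×28.085 + 6×15.999.

238.62 g/mol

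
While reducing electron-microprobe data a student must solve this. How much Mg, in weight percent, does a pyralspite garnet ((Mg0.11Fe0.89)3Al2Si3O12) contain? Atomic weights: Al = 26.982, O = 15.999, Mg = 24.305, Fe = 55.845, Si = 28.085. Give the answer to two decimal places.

Formula mass = 0.33*24.305 + 2.67*55.845 + 2*26.982 + 3*28.085 + 12*15.999 = 487.334 g/mol, of which 8.021 g is Mg.
So Mg makes up 8.021/487.334 = 0.0165 of the mass, i.e. 1.65%.

1.65 weight percent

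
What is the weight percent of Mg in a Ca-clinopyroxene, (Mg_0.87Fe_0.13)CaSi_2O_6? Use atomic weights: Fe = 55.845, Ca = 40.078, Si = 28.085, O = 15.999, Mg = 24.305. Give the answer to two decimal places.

9.58 mass %

Formula mass = 0.87·24.305 + 0.13·55.845 + 1·40.078 + 2·28.085 + 6·15.999 = 220.647 g/mol, of which 21.145 g is Mg.
So Mg makes up 21.145/220.647 = 0.0958 of the mass, i.e. 9.58%.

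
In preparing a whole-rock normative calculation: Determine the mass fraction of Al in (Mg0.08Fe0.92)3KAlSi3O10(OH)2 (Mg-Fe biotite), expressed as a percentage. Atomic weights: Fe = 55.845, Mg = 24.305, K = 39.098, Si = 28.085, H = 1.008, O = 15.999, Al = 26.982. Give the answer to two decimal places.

5.35 mass %

Molar mass of (Mg0.08Fe0.92)3KAlSi3O10(OH)2: 0.24·24.305 + 2.76·55.845 + 1·39.098 + 1·26.982 + 3·28.085 + 12·15.999 + 2·1.008 = 504.304 g/mol.
Mass of Al per formula unit: 1 × 26.982 = 26.982 g.
Weight fraction Al = 26.982 / 504.304 = 0.0535.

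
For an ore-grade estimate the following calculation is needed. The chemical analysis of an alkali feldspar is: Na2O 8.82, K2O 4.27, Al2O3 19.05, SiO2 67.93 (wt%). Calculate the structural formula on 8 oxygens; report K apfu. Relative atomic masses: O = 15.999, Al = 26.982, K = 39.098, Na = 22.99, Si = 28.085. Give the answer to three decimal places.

Na2O: 8.82/61.979 = 0.14231 mol → 0.28462 mol Na, 0.14231 mol O.
K2O: 4.27/94.195 = 0.04533 mol → 0.09066 mol K, 0.04533 mol O.
Al2O3: 19.05/101.961 = 0.18684 mol → 0.37368 mol Al, 0.56052 mol O.
SiO2: 67.93/60.083 = 1.13060 mol → 1.13060 mol Si, 2.26120 mol O.
Total oxygen = 3.00936 mol. Normalization factor = 8/3.00936 = 2.65837.
K per 8 O = 0.09066 × 2.65837 = 0.241.

0.241 K apfu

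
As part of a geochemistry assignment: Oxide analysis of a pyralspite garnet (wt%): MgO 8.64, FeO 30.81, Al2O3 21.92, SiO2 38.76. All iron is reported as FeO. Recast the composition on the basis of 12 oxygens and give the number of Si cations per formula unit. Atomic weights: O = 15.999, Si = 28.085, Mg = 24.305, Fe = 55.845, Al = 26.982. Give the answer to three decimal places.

3.002 Si apfu

8.64 wt% MgO ÷ 40.304 g/mol = 0.21437 mol, giving 0.21437 Mg and 0.21437 O.
30.81 wt% FeO ÷ 71.844 g/mol = 0.42885 mol, giving 0.42885 Fe and 0.42885 O.
21.92 wt% Al2O3 ÷ 101.961 g/mol = 0.21498 mol, giving 0.42996 Al and 0.64494 O.
38.76 wt% SiO2 ÷ 60.083 g/mol = 0.64511 mol, giving 0.64511 Si and 1.29022 O.
Oxygen sums to 2.57838; scaling by 12/2.57838 = 4.65409 puts the formula on 12 O.
Si: 0.64511 × 4.65409 = 3.002 atoms per formula unit.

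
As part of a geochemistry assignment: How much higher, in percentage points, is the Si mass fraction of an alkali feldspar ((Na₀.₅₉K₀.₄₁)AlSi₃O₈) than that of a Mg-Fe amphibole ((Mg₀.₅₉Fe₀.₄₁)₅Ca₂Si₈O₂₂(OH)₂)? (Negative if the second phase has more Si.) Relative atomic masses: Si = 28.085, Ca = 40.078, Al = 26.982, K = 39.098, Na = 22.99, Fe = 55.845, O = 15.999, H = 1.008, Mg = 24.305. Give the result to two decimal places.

M((Na₀.₅₉K₀.₄₁)AlSi₃O₈) = 268.823 g/mol, so wt% Si = 84.255/268.823 × 100 = 31.34%.
M((Mg₀.₅₉Fe₀.₄₁)₅Ca₂Si₈O₂₂(OH)₂) = 877.010 g/mol, so wt% Si = 224.680/877.010 × 100 = 25.62%.
31.34 − 25.62 = 5.72 pp.

5.72 percentage points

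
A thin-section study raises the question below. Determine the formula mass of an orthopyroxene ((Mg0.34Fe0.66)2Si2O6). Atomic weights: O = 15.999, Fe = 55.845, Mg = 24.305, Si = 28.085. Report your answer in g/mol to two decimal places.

Mg: 0.68 × 24.305 = 16.5274
Fe: 1.32 × 55.845 = 73.7154
Si: 2 × 28.085 = 56.1700
O: 6 × 15.999 = 95.9940
Summing the contributions gives the formula mass.

242.41 g/mol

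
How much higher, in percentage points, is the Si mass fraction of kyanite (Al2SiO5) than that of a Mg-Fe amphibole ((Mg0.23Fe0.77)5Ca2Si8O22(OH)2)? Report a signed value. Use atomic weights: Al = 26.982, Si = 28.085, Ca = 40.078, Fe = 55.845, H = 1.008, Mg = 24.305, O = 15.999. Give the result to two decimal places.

M(Al2SiO5) = 162.044 g/mol, so wt% Si = 28.085/162.044 × 100 = 17.33%.
M((Mg0.23Fe0.77)5Ca2Si8O22(OH)2) = 933.782 g/mol, so wt% Si = 224.680/933.782 × 100 = 24.06%.
17.33 − 24.06 = -6.73 pp.

-6.73 percentage points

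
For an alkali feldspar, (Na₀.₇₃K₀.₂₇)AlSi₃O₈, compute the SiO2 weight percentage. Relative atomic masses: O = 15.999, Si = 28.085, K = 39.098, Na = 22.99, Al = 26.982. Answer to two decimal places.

M((Na₀.₇₃K₀.₂₇)AlSi₃O₈) = 266.568 g/mol; M(SiO2) = 60.083 g/mol.
Moles SiO2 per formula unit = 3 Si ÷ 1 = 3.0000.
SiO2 fraction = (3.0000 × 60.083) / 266.568 = 180.249/266.568 = 0.6762.

67.62 wt%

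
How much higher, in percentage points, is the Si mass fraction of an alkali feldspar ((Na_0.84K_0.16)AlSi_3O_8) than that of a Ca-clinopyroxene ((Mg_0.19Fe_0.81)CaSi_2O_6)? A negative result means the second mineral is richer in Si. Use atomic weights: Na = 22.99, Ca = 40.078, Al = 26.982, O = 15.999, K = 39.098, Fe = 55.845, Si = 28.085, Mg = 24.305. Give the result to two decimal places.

8.62 percentage points

Si in (Na_0.84K_0.16)AlSi_3O_8: molar mass 264.796 g/mol; 3×28.085 = 84.255 g → 31.82 wt%.
Si in (Mg_0.19Fe_0.81)CaSi_2O_6: molar mass 242.094 g/mol; 2×28.085 = 56.170 g → 23.20 wt%.
Difference = 31.82 − 23.20 = 8.62 percentage points.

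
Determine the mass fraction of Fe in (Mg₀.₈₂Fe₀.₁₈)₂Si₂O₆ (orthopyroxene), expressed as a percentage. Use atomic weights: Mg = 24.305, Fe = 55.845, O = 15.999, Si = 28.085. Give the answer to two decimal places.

Formula mass = 1.64·24.305 + 0.36·55.845 + 2·28.085 + 6·15.999 = 212.128 g/mol, of which 20.104 g is Fe.
So Fe makes up 20.104/212.128 = 0.0948 of the mass, i.e. 9.48%.

9.48 weight percent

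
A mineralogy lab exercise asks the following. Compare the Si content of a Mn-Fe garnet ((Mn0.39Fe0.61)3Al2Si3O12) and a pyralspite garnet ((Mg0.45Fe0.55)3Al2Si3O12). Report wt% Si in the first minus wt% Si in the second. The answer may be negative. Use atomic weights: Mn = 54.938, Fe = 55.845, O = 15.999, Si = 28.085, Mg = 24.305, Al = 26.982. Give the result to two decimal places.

-1.55 percentage points

Si in (Mn0.39Fe0.61)3Al2Si3O12: molar mass 496.681 g/mol; 3×28.085 = 84.255 g → 16.96 wt%.
Si in (Mg0.45Fe0.55)3Al2Si3O12: molar mass 455.163 g/mol; 3×28.085 = 84.255 g → 18.51 wt%.
Difference = 16.96 − 18.51 = -1.55 percentage points.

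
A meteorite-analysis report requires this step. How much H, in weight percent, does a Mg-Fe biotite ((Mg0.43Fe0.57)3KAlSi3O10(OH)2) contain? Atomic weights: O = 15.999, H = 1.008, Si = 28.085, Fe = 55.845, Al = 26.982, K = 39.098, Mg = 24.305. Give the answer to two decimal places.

Molar mass of (Mg0.43Fe0.57)3KAlSi3O10(OH)2: 1.29·24.305 + 1.71·55.845 + 1·39.098 + 1·26.982 + 3·28.085 + 12·15.999 + 2·1.008 = 471.187 g/mol.
Mass of H per formula unit: 2 × 1.008 = 2.016 g.
Weight fraction H = 2.016 / 471.187 = 0.0043.

0.43 weight percent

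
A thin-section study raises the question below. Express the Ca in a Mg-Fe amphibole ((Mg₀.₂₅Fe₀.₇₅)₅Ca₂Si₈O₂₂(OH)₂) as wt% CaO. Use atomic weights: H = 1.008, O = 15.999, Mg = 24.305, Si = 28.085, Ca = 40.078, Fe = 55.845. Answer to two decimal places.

12.05 wt%

Molar mass of (Mg₀.₂₅Fe₀.₇₅)₅Ca₂Si₈O₂₂(OH)₂ = 1.25·24.305 + 3.75·55.845 + 2·40.078 + 8·28.085 + 24·15.999 + 2·1.008 = 930.628 g/mol.
Each formula unit contains 2 Ca, equivalent to 2/1 = 2.0000 mol CaO.
M(CaO) = 1×40.078 + 1×15.999 = 56.077 g/mol.
Mass of CaO per formula unit = 2.0000 × 56.077 = 112.154 g.
CaO wt% = 112.154 / 930.628 × 100 = 12.05%.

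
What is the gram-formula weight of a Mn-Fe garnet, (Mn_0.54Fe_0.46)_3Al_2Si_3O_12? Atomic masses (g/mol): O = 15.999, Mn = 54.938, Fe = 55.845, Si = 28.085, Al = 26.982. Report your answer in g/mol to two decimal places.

496.27 g/mol

Mn: 1.62 × 54.938 = 88.9996
Fe: 1.38 × 55.845 = 77.0661
Al: 2 × 26.982 = 53.9640
Si: 3 × 28.085 = 84.2550
O: 12 × 15.999 = 191.9880
Summing the contributions gives the formula mass.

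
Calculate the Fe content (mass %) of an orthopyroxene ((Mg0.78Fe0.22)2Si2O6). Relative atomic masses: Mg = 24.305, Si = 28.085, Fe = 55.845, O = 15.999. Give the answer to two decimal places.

11.45 mass %

M((Mg0.78Fe0.22)2Si2O6) = 214.652 g/mol.
Fe contributes 0.44 × 55.845 = 24.572 g per mole.
24.572/214.652 = 0.1145 → 11.45%.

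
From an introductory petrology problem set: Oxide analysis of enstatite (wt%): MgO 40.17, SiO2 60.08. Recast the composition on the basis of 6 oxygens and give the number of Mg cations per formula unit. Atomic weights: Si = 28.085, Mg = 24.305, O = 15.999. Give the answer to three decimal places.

1.996 Mg apfu

MgO (M=40.304): mol = 0.99668; Mg = 0.99668, O = 0.99668.
SiO2 (M=60.083): mol = 0.99995; Si = 0.99995, O = 1.99990.
ΣO = 2.99658; factor = 6/ΣO = 2.00228.
Mg apfu = 0.99668 × 2.00228 = 1.996.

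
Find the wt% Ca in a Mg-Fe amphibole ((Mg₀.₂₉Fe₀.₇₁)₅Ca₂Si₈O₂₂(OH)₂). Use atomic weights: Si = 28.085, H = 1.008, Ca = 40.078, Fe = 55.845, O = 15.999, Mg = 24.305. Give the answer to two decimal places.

8.67 wt%

M((Mg₀.₂₉Fe₀.₇₁)₅Ca₂Si₈O₂₂(OH)₂) = 924.320 g/mol.
Ca contributes 2 × 40.078 = 80.156 g per mole.
80.156/924.320 = 0.0867 → 8.67%.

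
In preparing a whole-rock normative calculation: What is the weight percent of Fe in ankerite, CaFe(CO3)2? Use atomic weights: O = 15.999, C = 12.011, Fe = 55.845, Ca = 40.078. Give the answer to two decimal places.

Formula mass = 1·40.078 + 1·55.845 + 2·12.011 + 6·15.999 = 215.939 g/mol, of which 55.845 g is Fe.
So Fe makes up 55.845/215.939 = 0.2586 of the mass, i.e. 25.86%.

25.86 wt%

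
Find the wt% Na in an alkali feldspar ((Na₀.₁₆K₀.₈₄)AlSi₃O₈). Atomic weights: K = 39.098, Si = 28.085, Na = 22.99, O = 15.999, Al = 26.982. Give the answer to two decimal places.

Molar mass of (Na₀.₁₆K₀.₈₄)AlSi₃O₈: 0.16*22.99 + 0.84*39.098 + 1*26.982 + 3*28.085 + 8*15.999 = 275.750 g/mol.
Mass of Na per formula unit: 0.16 × 22.99 = 3.678 g.
Weight fraction Na = 3.678 / 275.750 = 0.0133.

1.33 mass %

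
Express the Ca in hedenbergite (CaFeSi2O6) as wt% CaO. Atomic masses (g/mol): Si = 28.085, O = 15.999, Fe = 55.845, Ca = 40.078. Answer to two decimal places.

Formula mass = 248.087 g/mol.
1 Ca → 1.0000 mol CaO per formula unit; M(CaO) = 56.077, so CaO mass = 56.077 g.
56.077/248.087 × 100 = 22.60 wt%.

22.60 wt%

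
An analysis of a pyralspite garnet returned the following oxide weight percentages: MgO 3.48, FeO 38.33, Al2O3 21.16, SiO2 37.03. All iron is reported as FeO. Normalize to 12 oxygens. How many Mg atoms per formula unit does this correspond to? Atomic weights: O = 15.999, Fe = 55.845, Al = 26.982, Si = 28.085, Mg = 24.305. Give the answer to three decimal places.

3.48 wt% MgO ÷ 40.304 g/mol = 0.08634 mol, giving 0.08634 Mg and 0.08634 O.
38.33 wt% FeO ÷ 71.844 g/mol = 0.53352 mol, giving 0.53352 Fe and 0.53352 O.
21.16 wt% Al2O3 ÷ 101.961 g/mol = 0.20753 mol, giving 0.41506 Al and 0.62259 O.
37.03 wt% SiO2 ÷ 60.083 g/mol = 0.61631 mol, giving 0.61631 Si and 1.23262 O.
Oxygen sums to 2.47507; scaling by 12/2.47507 = 4.84835 puts the formula on 12 O.
Mg: 0.08634 × 4.84835 = 0.419 atoms per formula unit.

0.419 Mg apfu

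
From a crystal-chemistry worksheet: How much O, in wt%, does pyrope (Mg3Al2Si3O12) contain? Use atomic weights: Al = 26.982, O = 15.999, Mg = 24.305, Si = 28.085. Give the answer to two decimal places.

M(Mg3Al2Si3O12) = 403.122 g/mol.
O contributes 12 × 15.999 = 191.988 g per mole.
191.988/403.122 = 0.4763 → 47.63%.

47.63 wt%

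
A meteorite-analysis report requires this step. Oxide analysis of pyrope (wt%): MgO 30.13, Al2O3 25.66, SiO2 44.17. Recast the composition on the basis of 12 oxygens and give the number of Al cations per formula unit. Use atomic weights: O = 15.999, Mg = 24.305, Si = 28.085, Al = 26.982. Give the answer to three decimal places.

MgO: 30.13/40.304 = 0.74757 mol → 0.74757 mol Mg, 0.74757 mol O.
Al2O3: 25.66/101.961 = 0.25166 mol → 0.50332 mol Al, 0.75498 mol O.
SiO2: 44.17/60.083 = 0.73515 mol → 0.73515 mol Si, 1.47030 mol O.
Total oxygen = 2.97285 mol. Normalization factor = 12/2.97285 = 4.03653.
Al per 12 O = 0.50332 × 4.03653 = 2.032.

2.032 Al apfu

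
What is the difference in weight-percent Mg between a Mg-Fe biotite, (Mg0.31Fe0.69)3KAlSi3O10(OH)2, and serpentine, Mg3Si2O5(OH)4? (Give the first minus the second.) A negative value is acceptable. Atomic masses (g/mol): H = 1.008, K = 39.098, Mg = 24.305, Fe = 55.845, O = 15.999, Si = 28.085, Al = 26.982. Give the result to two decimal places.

-21.63 percentage points

Mg in (Mg0.31Fe0.69)3KAlSi3O10(OH)2: molar mass 482.542 g/mol; 0.93×24.305 = 22.604 g → 4.68 wt%.
Mg in Mg3Si2O5(OH)4: molar mass 277.108 g/mol; 3×24.305 = 72.915 g → 26.31 wt%.
Difference = 4.68 − 26.31 = -21.63 percentage points.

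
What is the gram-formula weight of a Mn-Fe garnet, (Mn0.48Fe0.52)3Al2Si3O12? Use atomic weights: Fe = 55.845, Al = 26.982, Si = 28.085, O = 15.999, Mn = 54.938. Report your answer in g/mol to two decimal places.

496.44 g/mol

Mn: 1.44 × 54.938 = 79.1107
Fe: 1.56 × 55.845 = 87.1182
Al: 2 × 26.982 = 53.9640
Si: 3 × 28.085 = 84.2550
O: 12 × 15.999 = 191.9880
Summing the contributions gives the formula mass.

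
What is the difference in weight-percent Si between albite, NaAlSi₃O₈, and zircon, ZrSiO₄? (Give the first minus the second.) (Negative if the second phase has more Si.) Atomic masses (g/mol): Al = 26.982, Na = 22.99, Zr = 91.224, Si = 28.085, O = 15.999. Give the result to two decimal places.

16.81 percentage points

M(NaAlSi₃O₈) = 262.219 g/mol, so wt% Si = 84.255/262.219 × 100 = 32.13%.
M(ZrSiO₄) = 183.305 g/mol, so wt% Si = 28.085/183.305 × 100 = 15.32%.
32.13 − 15.32 = 16.81 pp.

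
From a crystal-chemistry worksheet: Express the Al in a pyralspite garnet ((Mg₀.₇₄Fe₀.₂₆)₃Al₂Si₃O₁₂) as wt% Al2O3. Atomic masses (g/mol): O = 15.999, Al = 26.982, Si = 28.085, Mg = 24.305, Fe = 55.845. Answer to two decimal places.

23.84 wt%

M((Mg₀.₇₄Fe₀.₂₆)₃Al₂Si₃O₁₂) = 427.723 g/mol; M(Al2O3) = 101.961 g/mol.
Moles Al2O3 per formula unit = 2 Al ÷ 2 = 1.0000.
Al2O3 fraction = (1.0000 × 101.961) / 427.723 = 101.961/427.723 = 0.2384.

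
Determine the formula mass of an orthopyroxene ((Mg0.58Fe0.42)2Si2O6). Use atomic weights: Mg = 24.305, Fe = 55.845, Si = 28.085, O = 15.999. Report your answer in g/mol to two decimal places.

227.27 g/mol

The formula mass is the sum 1.16*24.305 + 0.84*55.845 + 2*28.085 + 6*15.999.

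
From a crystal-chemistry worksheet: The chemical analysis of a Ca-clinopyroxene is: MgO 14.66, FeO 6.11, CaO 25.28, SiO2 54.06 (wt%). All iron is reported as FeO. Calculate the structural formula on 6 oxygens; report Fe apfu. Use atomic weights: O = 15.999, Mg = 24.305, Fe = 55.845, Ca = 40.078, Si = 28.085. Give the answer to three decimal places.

0.189 Fe apfu

14.66 wt% MgO ÷ 40.304 g/mol = 0.36374 mol, giving 0.36374 Mg and 0.36374 O.
6.11 wt% FeO ÷ 71.844 g/mol = 0.08505 mol, giving 0.08505 Fe and 0.08505 O.
25.28 wt% CaO ÷ 56.077 g/mol = 0.45081 mol, giving 0.45081 Ca and 0.45081 O.
54.06 wt% SiO2 ÷ 60.083 g/mol = 0.89976 mol, giving 0.89976 Si and 1.79952 O.
Oxygen sums to 2.69912; scaling by 6/2.69912 = 2.22295 puts the formula on 6 O.
Fe: 0.08505 × 2.22295 = 0.189 atoms per formula unit.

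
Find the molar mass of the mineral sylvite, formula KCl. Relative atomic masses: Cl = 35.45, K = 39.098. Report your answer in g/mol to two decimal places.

K: 1 × 39.098 = 39.0980
Cl: 1 × 35.45 = 35.4500
Summing the contributions gives the formula mass.

74.55 g/mol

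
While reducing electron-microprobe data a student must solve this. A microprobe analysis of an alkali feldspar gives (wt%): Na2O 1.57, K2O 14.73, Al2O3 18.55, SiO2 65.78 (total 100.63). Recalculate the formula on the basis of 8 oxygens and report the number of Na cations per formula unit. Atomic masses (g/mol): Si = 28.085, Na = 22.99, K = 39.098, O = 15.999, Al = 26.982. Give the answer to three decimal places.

0.139 Na apfu

Na2O (M=61.979): mol = 0.02533; Na = 0.05066, O = 0.02533.
K2O (M=94.195): mol = 0.15638; K = 0.31276, O = 0.15638.
Al2O3 (M=101.961): mol = 0.18193; Al = 0.36386, O = 0.54579.
SiO2 (M=60.083): mol = 1.09482; Si = 1.09482, O = 2.18964.
ΣO = 2.91714; factor = 8/ΣO = 2.74241.
Na apfu = 0.05066 × 2.74241 = 0.139.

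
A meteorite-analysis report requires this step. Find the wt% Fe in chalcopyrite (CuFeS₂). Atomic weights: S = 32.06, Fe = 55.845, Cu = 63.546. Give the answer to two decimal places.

30.43 mass %

Molar mass of CuFeS₂: 1*63.546 + 1*55.845 + 2*32.06 = 183.511 g/mol.
Mass of Fe per formula unit: 1 × 55.845 = 55.845 g.
Weight fraction Fe = 55.845 / 183.511 = 0.3043.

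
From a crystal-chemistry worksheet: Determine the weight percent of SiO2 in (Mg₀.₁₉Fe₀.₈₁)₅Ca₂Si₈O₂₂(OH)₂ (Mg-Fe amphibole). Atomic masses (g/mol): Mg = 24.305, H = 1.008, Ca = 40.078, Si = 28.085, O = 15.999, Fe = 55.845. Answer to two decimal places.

51.13 wt%

Formula mass = 940.090 g/mol.
8 Si → 8.0000 mol SiO2 per formula unit; M(SiO2) = 60.083, so SiO2 mass = 480.664 g.
480.664/940.090 × 100 = 51.13 wt%.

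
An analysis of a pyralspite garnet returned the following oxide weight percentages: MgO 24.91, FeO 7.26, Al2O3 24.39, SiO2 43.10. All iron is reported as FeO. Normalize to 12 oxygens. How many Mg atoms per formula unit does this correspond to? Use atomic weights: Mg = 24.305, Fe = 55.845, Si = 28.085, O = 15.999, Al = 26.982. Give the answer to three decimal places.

2.583 Mg apfu

24.91 wt% MgO ÷ 40.304 g/mol = 0.61805 mol, giving 0.61805 Mg and 0.61805 O.
7.26 wt% FeO ÷ 71.844 g/mol = 0.10105 mol, giving 0.10105 Fe and 0.10105 O.
24.39 wt% Al2O3 ÷ 101.961 g/mol = 0.23921 mol, giving 0.47842 Al and 0.71763 O.
43.10 wt% SiO2 ÷ 60.083 g/mol = 0.71734 mol, giving 0.71734 Si and 1.43468 O.
Oxygen sums to 2.87141; scaling by 12/2.87141 = 4.17913 puts the formula on 12 O.
Mg: 0.61805 × 4.17913 = 2.583 atoms per formula unit.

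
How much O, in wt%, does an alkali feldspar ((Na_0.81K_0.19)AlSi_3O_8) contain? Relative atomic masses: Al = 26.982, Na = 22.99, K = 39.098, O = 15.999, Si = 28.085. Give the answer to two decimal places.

Formula mass = 0.81·22.99 + 0.19·39.098 + 1·26.982 + 3·28.085 + 8·15.999 = 265.280 g/mol, of which 127.992 g is O.
So O makes up 127.992/265.280 = 0.4825 of the mass, i.e. 48.25%.

48.25 wt%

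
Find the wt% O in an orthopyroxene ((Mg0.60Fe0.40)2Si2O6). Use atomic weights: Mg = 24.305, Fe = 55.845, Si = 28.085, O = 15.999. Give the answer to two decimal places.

42.47 mass %

Formula mass = 1.20·24.305 + 0.80·55.845 + 2·28.085 + 6·15.999 = 226.006 g/mol, of which 95.994 g is O.
So O makes up 95.994/226.006 = 0.4247 of the mass, i.e. 42.47%.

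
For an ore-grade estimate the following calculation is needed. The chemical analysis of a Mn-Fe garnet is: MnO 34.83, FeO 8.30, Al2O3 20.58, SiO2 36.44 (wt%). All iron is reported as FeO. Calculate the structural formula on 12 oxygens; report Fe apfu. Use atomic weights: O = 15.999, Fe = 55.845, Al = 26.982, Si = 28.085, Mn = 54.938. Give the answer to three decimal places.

0.572 Fe apfu

MnO: 34.83/70.937 = 0.49100 mol → 0.49100 mol Mn, 0.49100 mol O.
FeO: 8.30/71.844 = 0.11553 mol → 0.11553 mol Fe, 0.11553 mol O.
Al2O3: 20.58/101.961 = 0.20184 mol → 0.40368 mol Al, 0.60552 mol O.
SiO2: 36.44/60.083 = 0.60649 mol → 0.60649 mol Si, 1.21298 mol O.
Total oxygen = 2.42503 mol. Normalization factor = 12/2.42503 = 4.94839.
Fe per 12 O = 0.11553 × 4.94839 = 0.572.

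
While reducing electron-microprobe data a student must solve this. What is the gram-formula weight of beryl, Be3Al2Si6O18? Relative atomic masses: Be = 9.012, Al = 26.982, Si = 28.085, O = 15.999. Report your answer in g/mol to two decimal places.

537.49 g/mol

Be: 3 × 9.012 = 27.0360
Al: 2 × 26.982 = 53.9640
Si: 6 × 28.085 = 168.5100
O: 18 × 15.999 = 287.9820
Summing the contributions gives the formula mass.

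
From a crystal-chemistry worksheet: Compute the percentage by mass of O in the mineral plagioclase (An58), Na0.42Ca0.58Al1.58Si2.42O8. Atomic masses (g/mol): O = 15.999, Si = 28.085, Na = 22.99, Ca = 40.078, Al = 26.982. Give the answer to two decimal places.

M(Na0.42Ca0.58Al1.58Si2.42O8) = 271.490 g/mol.
O contributes 8 × 15.999 = 127.992 g per mole.
127.992/271.490 = 0.4714 → 47.14%.

47.14 weight percent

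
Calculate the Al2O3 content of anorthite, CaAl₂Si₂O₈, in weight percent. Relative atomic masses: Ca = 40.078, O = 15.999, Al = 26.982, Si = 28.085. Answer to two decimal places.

36.65 wt%

M(CaAl₂Si₂O₈) = 278.204 g/mol; M(Al2O3) = 101.961 g/mol.
Moles Al2O3 per formula unit = 2 Al ÷ 2 = 1.0000.
Al2O3 fraction = (1.0000 × 101.961) / 278.204 = 101.961/278.204 = 0.3665.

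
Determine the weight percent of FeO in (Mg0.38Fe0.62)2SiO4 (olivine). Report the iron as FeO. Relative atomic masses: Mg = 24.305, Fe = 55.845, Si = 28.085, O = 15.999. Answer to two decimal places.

Formula mass = 179.801 g/mol.
1.24 Fe → 1.2400 mol FeO per formula unit; M(FeO) = 71.844, so FeO mass = 89.087 g.
89.087/179.801 × 100 = 49.55 wt%.

49.55 wt%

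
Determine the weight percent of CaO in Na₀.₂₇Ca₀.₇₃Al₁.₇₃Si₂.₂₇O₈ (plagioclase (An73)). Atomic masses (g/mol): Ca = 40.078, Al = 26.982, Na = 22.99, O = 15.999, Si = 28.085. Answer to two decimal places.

14.95 wt%

Molar mass of Na₀.₂₇Ca₀.₇₃Al₁.₇₃Si₂.₂₇O₈ = 0.27×22.99 + 0.73×40.078 + 1.73×26.982 + 2.27×28.085 + 8×15.999 = 273.888 g/mol.
Each formula unit contains 0.73 Ca, equivalent to 0.73/1 = 0.7300 mol CaO.
M(CaO) = 1×40.078 + 1×15.999 = 56.077 g/mol.
Mass of CaO per formula unit = 0.7300 × 56.077 = 40.936 g.
CaO wt% = 40.936 / 273.888 × 100 = 14.95%.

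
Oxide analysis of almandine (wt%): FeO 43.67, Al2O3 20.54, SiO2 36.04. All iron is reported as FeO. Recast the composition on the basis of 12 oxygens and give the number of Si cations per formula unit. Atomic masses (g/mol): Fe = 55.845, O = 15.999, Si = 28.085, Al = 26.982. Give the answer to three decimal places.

2.984 Si apfu

43.67 wt% FeO ÷ 71.844 g/mol = 0.60784 mol, giving 0.60784 Fe and 0.60784 O.
20.54 wt% Al2O3 ÷ 101.961 g/mol = 0.20145 mol, giving 0.40290 Al and 0.60435 O.
36.04 wt% SiO2 ÷ 60.083 g/mol = 0.59984 mol, giving 0.59984 Si and 1.19968 O.
Oxygen sums to 2.41187; scaling by 12/2.41187 = 4.97539 puts the formula on 12 O.
Si: 0.59984 × 4.97539 = 2.984 atoms per formula unit.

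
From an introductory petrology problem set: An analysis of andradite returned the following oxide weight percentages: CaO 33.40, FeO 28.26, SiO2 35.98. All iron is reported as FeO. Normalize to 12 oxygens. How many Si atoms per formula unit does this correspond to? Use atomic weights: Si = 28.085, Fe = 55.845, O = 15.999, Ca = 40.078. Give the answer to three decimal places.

CaO: 33.40/56.077 = 0.59561 mol → 0.59561 mol Ca, 0.59561 mol O.
FeO: 28.26/71.844 = 0.39335 mol → 0.39335 mol Fe, 0.39335 mol O.
SiO2: 35.98/60.083 = 0.59884 mol → 0.59884 mol Si, 1.19768 mol O.
Total oxygen = 2.18664 mol. Normalization factor = 12/2.18664 = 5.48787.
Si per 12 O = 0.59884 × 5.48787 = 3.286.

3.286 Si apfu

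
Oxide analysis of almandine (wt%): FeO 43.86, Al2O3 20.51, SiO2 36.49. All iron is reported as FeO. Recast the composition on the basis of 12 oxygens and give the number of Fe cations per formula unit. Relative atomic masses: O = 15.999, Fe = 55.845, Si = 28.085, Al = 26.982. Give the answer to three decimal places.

FeO: 43.86/71.844 = 0.61049 mol → 0.61049 mol Fe, 0.61049 mol O.
Al2O3: 20.51/101.961 = 0.20116 mol → 0.40232 mol Al, 0.60348 mol O.
SiO2: 36.49/60.083 = 0.60733 mol → 0.60733 mol Si, 1.21466 mol O.
Total oxygen = 2.42863 mol. Normalization factor = 12/2.42863 = 4.94106.
Fe per 12 O = 0.61049 × 4.94106 = 3.016.

3.016 Fe apfu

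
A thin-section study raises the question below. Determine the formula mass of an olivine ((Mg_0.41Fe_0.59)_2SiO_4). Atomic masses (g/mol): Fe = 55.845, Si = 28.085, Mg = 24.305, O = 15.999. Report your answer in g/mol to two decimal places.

Mg: 0.82 × 24.305 = 19.9301
Fe: 1.18 × 55.845 = 65.8971
Si: 1 × 28.085 = 28.0850
O: 4 × 15.999 = 63.9960
Summing the contributions gives the formula mass.

177.91 g/mol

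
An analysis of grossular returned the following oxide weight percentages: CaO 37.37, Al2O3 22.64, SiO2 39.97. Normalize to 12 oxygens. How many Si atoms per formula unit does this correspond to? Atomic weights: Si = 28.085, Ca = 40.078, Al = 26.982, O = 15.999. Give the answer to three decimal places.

37.37 wt% CaO ÷ 56.077 g/mol = 0.66641 mol, giving 0.66641 Ca and 0.66641 O.
22.64 wt% Al2O3 ÷ 101.961 g/mol = 0.22205 mol, giving 0.44410 Al and 0.66615 O.
39.97 wt% SiO2 ÷ 60.083 g/mol = 0.66525 mol, giving 0.66525 Si and 1.33050 O.
Oxygen sums to 2.66306; scaling by 12/2.66306 = 4.50609 puts the formula on 12 O.
Si: 0.66525 × 4.50609 = 2.998 atoms per formula unit.

2.998 Si apfu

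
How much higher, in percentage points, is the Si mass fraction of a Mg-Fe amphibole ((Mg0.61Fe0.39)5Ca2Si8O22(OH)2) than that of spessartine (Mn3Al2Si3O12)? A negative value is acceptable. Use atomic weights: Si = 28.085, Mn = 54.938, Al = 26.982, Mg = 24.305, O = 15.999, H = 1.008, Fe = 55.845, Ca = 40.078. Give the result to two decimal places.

8.69 percentage points

M((Mg0.61Fe0.39)5Ca2Si8O22(OH)2) = 873.856 g/mol, so wt% Si = 224.680/873.856 × 100 = 25.71%.
M(Mn3Al2Si3O12) = 495.021 g/mol, so wt% Si = 84.255/495.021 × 100 = 17.02%.
25.71 − 17.02 = 8.69 pp.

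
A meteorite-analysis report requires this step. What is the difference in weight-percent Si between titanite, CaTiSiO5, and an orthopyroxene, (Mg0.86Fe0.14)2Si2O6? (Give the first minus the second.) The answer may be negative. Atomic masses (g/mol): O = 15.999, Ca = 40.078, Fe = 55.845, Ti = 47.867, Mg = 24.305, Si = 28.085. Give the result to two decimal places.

-12.47 percentage points

Si in CaTiSiO5: molar mass 196.025 g/mol; 1×28.085 = 28.085 g → 14.33 wt%.
Si in (Mg0.86Fe0.14)2Si2O6: molar mass 209.605 g/mol; 2×28.085 = 56.170 g → 26.80 wt%.
Difference = 14.33 − 26.80 = -12.47 percentage points.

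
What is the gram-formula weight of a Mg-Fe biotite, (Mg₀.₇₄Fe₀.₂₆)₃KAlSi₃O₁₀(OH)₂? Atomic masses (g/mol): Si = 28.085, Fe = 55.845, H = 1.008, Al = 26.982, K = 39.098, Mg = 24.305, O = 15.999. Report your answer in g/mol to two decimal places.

Mg: 2.22 × 24.305 = 53.9571
Fe: 0.78 × 55.845 = 43.5591
K: 1 × 39.098 = 39.0980
Al: 1 × 26.982 = 26.9820
Si: 3 × 28.085 = 84.2550
O: 12 × 15.999 = 191.9880
H: 2 × 1.008 = 2.0160
Summing the contributions gives the formula mass.

441.86 g/mol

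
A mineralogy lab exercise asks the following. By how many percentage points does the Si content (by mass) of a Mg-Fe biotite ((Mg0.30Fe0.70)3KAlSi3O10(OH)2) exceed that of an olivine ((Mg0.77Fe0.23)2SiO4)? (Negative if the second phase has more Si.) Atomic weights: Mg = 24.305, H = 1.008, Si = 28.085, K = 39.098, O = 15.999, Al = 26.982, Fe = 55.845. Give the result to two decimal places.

Si in (Mg0.30Fe0.70)3KAlSi3O10(OH)2: molar mass 483.488 g/mol; 3×28.085 = 84.255 g → 17.43 wt%.
Si in (Mg0.77Fe0.23)2SiO4: molar mass 155.199 g/mol; 1×28.085 = 28.085 g → 18.10 wt%.
Difference = 17.43 − 18.10 = -0.67 percentage points.

-0.67 percentage points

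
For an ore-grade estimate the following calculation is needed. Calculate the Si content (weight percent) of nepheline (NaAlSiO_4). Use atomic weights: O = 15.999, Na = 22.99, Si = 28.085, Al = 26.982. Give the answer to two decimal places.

19.77 weight percent

Formula mass = 1·22.99 + 1·26.982 + 1·28.085 + 4·15.999 = 142.053 g/mol, of which 28.085 g is Si.
So Si makes up 28.085/142.053 = 0.1977 of the mass, i.e. 19.77%.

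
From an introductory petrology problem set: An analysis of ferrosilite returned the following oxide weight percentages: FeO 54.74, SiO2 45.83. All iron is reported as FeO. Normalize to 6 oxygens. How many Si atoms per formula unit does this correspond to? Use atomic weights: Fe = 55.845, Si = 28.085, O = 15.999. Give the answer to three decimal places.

2.001 Si apfu

FeO (M=71.844): mol = 0.76193; Fe = 0.76193, O = 0.76193.
SiO2 (M=60.083): mol = 0.76278; Si = 0.76278, O = 1.52556.
ΣO = 2.28749; factor = 6/ΣO = 2.62296.
Si apfu = 0.76278 × 2.62296 = 2.001.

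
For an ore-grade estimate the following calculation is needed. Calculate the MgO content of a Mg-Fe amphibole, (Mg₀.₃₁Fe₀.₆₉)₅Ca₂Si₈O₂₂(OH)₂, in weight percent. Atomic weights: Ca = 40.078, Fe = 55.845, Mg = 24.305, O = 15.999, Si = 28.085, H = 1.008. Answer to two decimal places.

6.78 wt%

M((Mg₀.₃₁Fe₀.₆₉)₅Ca₂Si₈O₂₂(OH)₂) = 921.166 g/mol; M(MgO) = 40.304 g/mol.
Moles MgO per formula unit = 1.55 Mg ÷ 1 = 1.5500.
MgO fraction = (1.5500 × 40.304) / 921.166 = 62.471/921.166 = 0.0678.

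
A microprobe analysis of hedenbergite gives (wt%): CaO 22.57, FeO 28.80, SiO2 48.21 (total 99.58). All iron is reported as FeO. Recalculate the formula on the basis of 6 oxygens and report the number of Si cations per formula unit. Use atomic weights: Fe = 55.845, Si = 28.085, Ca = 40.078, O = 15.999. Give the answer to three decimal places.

1.999 Si apfu

CaO: 22.57/56.077 = 0.40248 mol → 0.40248 mol Ca, 0.40248 mol O.
FeO: 28.80/71.844 = 0.40087 mol → 0.40087 mol Fe, 0.40087 mol O.
SiO2: 48.21/60.083 = 0.80239 mol → 0.80239 mol Si, 1.60478 mol O.
Total oxygen = 2.40813 mol. Normalization factor = 6/2.40813 = 2.49156.
Si per 6 O = 0.80239 × 2.49156 = 1.999.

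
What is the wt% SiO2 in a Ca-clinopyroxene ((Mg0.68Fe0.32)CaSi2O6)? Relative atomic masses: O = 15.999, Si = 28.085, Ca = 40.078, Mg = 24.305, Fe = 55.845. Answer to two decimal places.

53.02 wt%

M((Mg0.68Fe0.32)CaSi2O6) = 226.640 g/mol; M(SiO2) = 60.083 g/mol.
Moles SiO2 per formula unit = 2 Si ÷ 1 = 2.0000.
SiO2 fraction = (2.0000 × 60.083) / 226.640 = 120.166/226.640 = 0.5302.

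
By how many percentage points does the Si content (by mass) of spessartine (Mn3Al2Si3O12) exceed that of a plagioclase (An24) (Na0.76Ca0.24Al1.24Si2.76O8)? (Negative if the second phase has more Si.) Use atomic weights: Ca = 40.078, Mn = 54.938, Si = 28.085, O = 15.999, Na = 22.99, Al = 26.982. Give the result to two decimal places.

First mineral: 84.255 g Si in 495.021 g formula = 17.02 wt% Si.
Second mineral: 77.515 g Si in 266.055 g formula = 29.13 wt% Si.
17.02% − 29.13% gives a difference of -12.11 percentage points.

-12.11 percentage points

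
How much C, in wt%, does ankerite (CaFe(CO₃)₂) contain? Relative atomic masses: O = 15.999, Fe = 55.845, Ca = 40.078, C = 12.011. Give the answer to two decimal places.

Formula mass = 1×40.078 + 1×55.845 + 2×12.011 + 6×15.999 = 215.939 g/mol, of which 24.022 g is C.
So C makes up 24.022/215.939 = 0.1112 of the mass, i.e. 11.12%.

11.12 wt%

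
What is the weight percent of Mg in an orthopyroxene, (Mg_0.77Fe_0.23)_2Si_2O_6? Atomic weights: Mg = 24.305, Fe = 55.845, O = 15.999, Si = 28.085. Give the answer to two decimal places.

17.39 weight percent

M((Mg_0.77Fe_0.23)_2Si_2O_6) = 215.282 g/mol.
Mg contributes 1.54 × 24.305 = 37.430 g per mole.
37.430/215.282 = 0.1739 → 17.39%.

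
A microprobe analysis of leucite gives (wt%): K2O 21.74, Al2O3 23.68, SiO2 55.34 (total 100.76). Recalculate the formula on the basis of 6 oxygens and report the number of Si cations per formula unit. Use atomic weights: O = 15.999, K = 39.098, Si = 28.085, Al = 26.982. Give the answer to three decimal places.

1.995 Si apfu

K2O (M=94.195): mol = 0.23080; K = 0.46160, O = 0.23080.
Al2O3 (M=101.961): mol = 0.23225; Al = 0.46450, O = 0.69675.
SiO2 (M=60.083): mol = 0.92106; Si = 0.92106, O = 1.84212.
ΣO = 2.76967; factor = 6/ΣO = 2.16632.
Si apfu = 0.92106 × 2.16632 = 1.995.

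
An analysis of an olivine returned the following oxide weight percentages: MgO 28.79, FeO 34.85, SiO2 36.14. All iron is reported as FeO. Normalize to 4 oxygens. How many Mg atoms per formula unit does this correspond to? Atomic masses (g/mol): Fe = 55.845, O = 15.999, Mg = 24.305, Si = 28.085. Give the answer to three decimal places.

28.79 wt% MgO ÷ 40.304 g/mol = 0.71432 mol, giving 0.71432 Mg and 0.71432 O.
34.85 wt% FeO ÷ 71.844 g/mol = 0.48508 mol, giving 0.48508 Fe and 0.48508 O.
36.14 wt% SiO2 ÷ 60.083 g/mol = 0.60150 mol, giving 0.60150 Si and 1.20300 O.
Oxygen sums to 2.40240; scaling by 4/2.40240 = 1.66500 puts the formula on 4 O.
Mg: 0.71432 × 1.66500 = 1.189 atoms per formula unit.

1.189 Mg apfu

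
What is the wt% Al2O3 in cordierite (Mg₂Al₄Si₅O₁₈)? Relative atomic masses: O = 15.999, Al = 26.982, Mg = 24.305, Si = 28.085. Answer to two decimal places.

Formula mass = 584.945 g/mol.
4 Al → 2.0000 mol Al2O3 per formula unit; M(Al2O3) = 101.961, so Al2O3 mass = 203.922 g.
203.922/584.945 × 100 = 34.86 wt%.

34.86 wt%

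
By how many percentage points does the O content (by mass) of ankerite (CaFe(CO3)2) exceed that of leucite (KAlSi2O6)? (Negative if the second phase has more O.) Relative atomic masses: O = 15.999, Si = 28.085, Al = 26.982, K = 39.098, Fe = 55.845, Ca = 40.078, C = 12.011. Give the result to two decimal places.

0.47 percentage points

M(CaFe(CO3)2) = 215.939 g/mol, so wt% O = 95.994/215.939 × 100 = 44.45%.
M(KAlSi2O6) = 218.244 g/mol, so wt% O = 95.994/218.244 × 100 = 43.98%.
44.45 − 43.98 = 0.47 pp.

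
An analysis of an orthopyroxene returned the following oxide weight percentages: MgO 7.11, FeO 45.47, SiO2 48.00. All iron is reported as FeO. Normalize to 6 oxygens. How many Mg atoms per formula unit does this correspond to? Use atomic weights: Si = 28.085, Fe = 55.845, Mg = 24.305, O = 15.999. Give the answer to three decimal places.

0.440 Mg apfu

MgO (M=40.304): mol = 0.17641; Mg = 0.17641, O = 0.17641.
FeO (M=71.844): mol = 0.63290; Fe = 0.63290, O = 0.63290.
SiO2 (M=60.083): mol = 0.79889; Si = 0.79889, O = 1.59778.
ΣO = 2.40709; factor = 6/ΣO = 2.49264.
Mg apfu = 0.17641 × 2.49264 = 0.440.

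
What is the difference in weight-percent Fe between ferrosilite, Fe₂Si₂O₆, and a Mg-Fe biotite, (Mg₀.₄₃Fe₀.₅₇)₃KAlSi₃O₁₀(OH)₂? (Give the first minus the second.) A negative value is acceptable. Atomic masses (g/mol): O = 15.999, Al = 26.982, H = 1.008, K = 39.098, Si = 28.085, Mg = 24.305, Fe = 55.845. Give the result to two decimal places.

Fe in Fe₂Si₂O₆: molar mass 263.854 g/mol; 2×55.845 = 111.690 g → 42.33 wt%.
Fe in (Mg₀.₄₃Fe₀.₅₇)₃KAlSi₃O₁₀(OH)₂: molar mass 471.187 g/mol; 1.71×55.845 = 95.495 g → 20.27 wt%.
Difference = 42.33 − 20.27 = 22.06 percentage points.

22.06 percentage points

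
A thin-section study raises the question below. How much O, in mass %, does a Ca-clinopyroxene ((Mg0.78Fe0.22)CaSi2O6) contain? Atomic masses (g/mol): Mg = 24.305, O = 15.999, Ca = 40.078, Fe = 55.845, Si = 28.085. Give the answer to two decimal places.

42.95 mass %

Molar mass of (Mg0.78Fe0.22)CaSi2O6: 0.78*24.305 + 0.22*55.845 + 1*40.078 + 2*28.085 + 6*15.999 = 223.486 g/mol.
Mass of O per formula unit: 6 × 15.999 = 95.994 g.
Weight fraction O = 95.994 / 223.486 = 0.4295.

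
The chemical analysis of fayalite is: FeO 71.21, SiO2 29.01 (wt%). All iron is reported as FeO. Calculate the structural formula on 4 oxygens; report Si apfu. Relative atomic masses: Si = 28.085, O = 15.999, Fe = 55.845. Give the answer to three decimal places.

71.21 wt% FeO ÷ 71.844 g/mol = 0.99118 mol, giving 0.99118 Fe and 0.99118 O.
29.01 wt% SiO2 ÷ 60.083 g/mol = 0.48283 mol, giving 0.48283 Si and 0.96566 O.
Oxygen sums to 1.95684; scaling by 4/1.95684 = 2.04411 puts the formula on 4 O.
Si: 0.48283 × 2.04411 = 0.987 atoms per formula unit.

0.987 Si apfu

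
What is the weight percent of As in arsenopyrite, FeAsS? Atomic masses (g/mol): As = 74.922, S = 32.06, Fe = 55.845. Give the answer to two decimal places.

M(FeAsS) = 162.827 g/mol.
As contributes 1 × 74.922 = 74.922 g per mole.
74.922/162.827 = 0.4601 → 46.01%.

46.01 mass %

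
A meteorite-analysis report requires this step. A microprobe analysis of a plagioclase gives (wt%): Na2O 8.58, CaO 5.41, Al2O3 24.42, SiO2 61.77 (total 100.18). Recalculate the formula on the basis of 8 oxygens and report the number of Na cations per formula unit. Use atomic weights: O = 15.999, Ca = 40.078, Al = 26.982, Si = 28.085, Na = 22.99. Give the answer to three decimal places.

0.736 Na apfu

Na2O: 8.58/61.979 = 0.13843 mol → 0.27686 mol Na, 0.13843 mol O.
CaO: 5.41/56.077 = 0.09647 mol → 0.09647 mol Ca, 0.09647 mol O.
Al2O3: 24.42/101.961 = 0.23950 mol → 0.47900 mol Al, 0.71850 mol O.
SiO2: 61.77/60.083 = 1.02808 mol → 1.02808 mol Si, 2.05616 mol O.
Total oxygen = 3.00956 mol. Normalization factor = 8/3.00956 = 2.65820.
Na per 8 O = 0.27686 × 2.65820 = 0.736.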